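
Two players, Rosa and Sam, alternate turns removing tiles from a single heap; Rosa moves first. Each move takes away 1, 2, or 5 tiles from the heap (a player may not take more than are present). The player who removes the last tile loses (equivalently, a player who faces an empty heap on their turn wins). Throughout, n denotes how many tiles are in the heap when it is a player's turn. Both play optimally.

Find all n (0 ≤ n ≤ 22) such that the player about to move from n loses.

Label each position W (a win for the player to move) or L (a loss). A position with no legal move is W; any other position is W exactly when some move reaches an L, and L when every move reaches a W.
n=0: no move; the opponent has just taken the last tile and therefore loses → W
n=1: →0(W) only, which is W, so L
n=2: →1(L), so W
n=3: →1(L), so W
n=4: →3(W), 2(W) — all W, so L
n=5: →4(L), so W
n=6: →4(L), so W
n=7: →6(W), 5(W), 2(W) — all W, so L
n=8: →7(L), so W
n=9: →7(L), so W
n=10: →9(W), 8(W), 5(W) — all W, so L
n=11: →10(L), so W
n=12: →10(L), so W
n=13: →12(W), 11(W), 8(W) — all W, so L
n=14: →13(L), so W
n=15: →13(L), so W
n=16: →15(W), 14(W), 11(W) — all W, so L
n=17: →16(L), so W
n=18: →16(L), so W
n=19: →18(W), 17(W), 14(W) — all W, so L
n=20: →19(L), so W
n=21: →19(L), so W
n=22: →21(W), 20(W), 17(W) — all W, so L
The losing starting values of n are exactly the entries labelled L in this table (8 of them).

1, 4, 7, 10, 13, 16, 19, 22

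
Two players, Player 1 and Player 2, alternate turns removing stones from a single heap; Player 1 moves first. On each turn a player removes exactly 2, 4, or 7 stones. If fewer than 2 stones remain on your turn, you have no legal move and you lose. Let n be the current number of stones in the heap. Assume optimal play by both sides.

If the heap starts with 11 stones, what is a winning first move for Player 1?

Remove 2, leaving 9.

Compute win/loss labels from the base case upward. A position with no move is L. Any other position is W if it can reach an L in one move, else L.
n=0: no move → L
n=1: no move → L
n=2: can move to 0, which is L ⇒ W
n=3: can move to 1, which is L ⇒ W
n=4: can move to 0, which is L ⇒ W
n=5: can move to 1, which is L ⇒ W
n=6: moves to 4(W), 2(W); every one is W ⇒ L
n=7: can move to 0, which is L ⇒ W
n=8: can move to 6, which is L ⇒ W
n=9: moves to 7(W), 5(W), 2(W); every one is W ⇒ L
n=10: can move to 6, which is L ⇒ W
n=11: can move to 9, which is L ⇒ W
From 11, the L positions reachable in one move are: 9.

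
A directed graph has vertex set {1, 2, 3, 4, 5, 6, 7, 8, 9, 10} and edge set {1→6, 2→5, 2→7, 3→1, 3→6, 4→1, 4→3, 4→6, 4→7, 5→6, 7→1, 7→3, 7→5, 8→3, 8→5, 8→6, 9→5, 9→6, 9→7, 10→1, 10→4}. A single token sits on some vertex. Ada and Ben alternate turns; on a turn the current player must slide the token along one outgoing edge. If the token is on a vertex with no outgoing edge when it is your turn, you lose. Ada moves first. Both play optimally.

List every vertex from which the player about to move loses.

Classify positions by backward induction: terminal positions (no move available) are L. From any other position, the mover wins iff some move reaches an L.
Every edge goes from a vertex to one that appears earlier in the order 6, 5, 1, 3, 7, 8, 4, 10, 9, 2, so processing vertices in that order labels each vertex after all of its successors.
6: no outgoing edge → L
5: reaches L-position 6 → W
1: reaches L-position 6 → W
3: reaches L-position 6 → W
7: only reaches 3(W), 1(W), 5(W), all W → L
8: reaches L-position 6 → W
4: reaches L-position 7 → W
10: only reaches 4(W), 1(W), all W → L
9: reaches L-position 7 → W
2: reaches L-position 7 → W
Reading off the rows marked L gives the requested list; there are 3 such vertices.

6, 7, 10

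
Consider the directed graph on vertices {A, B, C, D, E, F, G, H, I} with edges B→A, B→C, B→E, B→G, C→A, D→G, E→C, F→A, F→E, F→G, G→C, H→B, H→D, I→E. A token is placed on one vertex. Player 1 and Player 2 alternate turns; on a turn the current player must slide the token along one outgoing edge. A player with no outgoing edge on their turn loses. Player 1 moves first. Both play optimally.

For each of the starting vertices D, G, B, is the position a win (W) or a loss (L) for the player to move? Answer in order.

D: W, G: L, B: W

Compute win/loss labels from the base case upward. A position with no move is L. Any other position is W if it can reach an L in one move, else L.
Every edge goes from a vertex to one that appears earlier in the order A, C, G, E, F, B, D, H, I, so processing vertices in that order labels each vertex after all of its successors.
A: no outgoing edge → L
C: →A(L), so W
G: →C(W) only, which is W, so L
E: →C(W) only, which is W, so L
F: →E(L), so W
B: →E(L), so W
D: →G(L), so W
H: →D(W), B(W) — all W, so L
I: →E(L), so W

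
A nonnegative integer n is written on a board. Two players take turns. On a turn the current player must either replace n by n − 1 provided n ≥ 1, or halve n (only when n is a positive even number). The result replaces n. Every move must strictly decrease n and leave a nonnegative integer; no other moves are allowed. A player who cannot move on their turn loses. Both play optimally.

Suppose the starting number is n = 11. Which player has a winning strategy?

The second player wins.

Classify positions by backward induction: terminal positions (no move available) are L. From any other position, the mover wins iff some move reaches an L.
n=0: no move → L
n=1: →0(L), so W
n=2: →1(W) only, which is W, so L
n=3: →2(L), so W
n=4: →2(L), so W
n=5: →4(W) only, which is W, so L
n=6: →5(L), so W
n=7: →6(W) only, which is W, so L
n=8: →7(L), so W
n=9: →8(W) only, which is W, so L
n=10: →5(L), so W
n=11: →10(W) only, which is W, so L
Every move from 11 reaches a W position, so the mover loses.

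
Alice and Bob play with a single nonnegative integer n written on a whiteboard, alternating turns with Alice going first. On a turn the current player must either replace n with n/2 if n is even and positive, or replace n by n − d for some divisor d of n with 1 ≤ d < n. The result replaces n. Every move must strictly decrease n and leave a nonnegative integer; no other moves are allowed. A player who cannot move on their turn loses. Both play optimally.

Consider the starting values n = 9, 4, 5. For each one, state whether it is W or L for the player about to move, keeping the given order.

Label each position W (a win for the player to move) or L (a loss). A position with no legal move is L; any other position is W exactly when some move reaches an L, and L when every move reaches a W.
n=0: no move → L
n=1: no move → L
n=2: W (go to 1, an L position)
n=3: L (sole option 2(W) is W)
n=4: W (go to 3, an L position)
n=5: L (sole option 4(W) is W)
n=6: W (go to 3, an L position)
n=7: L (sole option 6(W) is W)
n=8: W (go to 7, an L position)
n=9: L (options 6(W), 8(W) are all W)

9: L, 4: W, 5: L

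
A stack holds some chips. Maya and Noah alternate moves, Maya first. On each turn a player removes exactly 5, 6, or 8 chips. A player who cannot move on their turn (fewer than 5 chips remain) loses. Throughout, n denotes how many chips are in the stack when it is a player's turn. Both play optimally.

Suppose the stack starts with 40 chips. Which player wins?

Build the W/L table. Terminal = L. A non-terminal position is W if it has a move to some L; otherwise it is L.
n=0: no move → L
n=1: no move → L
n=2: no move → L
n=3: no move → L
n=4: no move → L
n=5: reaches L-position 0 → W
n=6: reaches L-position 1 → W
n=7: reaches L-position 2 → W
n=8: reaches L-position 3 → W
n=9: reaches L-position 4 → W
n=10: reaches L-position 4 → W
n=11: reaches L-position 3 → W
n=12: reaches L-position 4 → W
n=13: only reaches 8(W), 7(W), 5(W), all W → L
n=14: only reaches 9(W), 8(W), 6(W), all W → L
n=15: only reaches 10(W), 9(W), 7(W), all W → L
n=16: only reaches 11(W), 10(W), 8(W), all W → L
n=17: only reaches 12(W), 11(W), 9(W), all W → L
n=18: reaches L-position 13 → W
n=19: reaches L-position 14 → W
n=20: reaches L-position 15 → W
n=21: reaches L-position 16 → W
n=22: reaches L-position 17 → W
n=23: reaches L-position 17 → W
n=24: reaches L-position 16 → W
n=25: reaches L-position 17 → W
n=26: only reaches 21(W), 20(W), 18(W), all W → L
n=27: only reaches 22(W), 21(W), 19(W), all W → L
n=28: only reaches 23(W), 22(W), 20(W), all W → L
n=29: only reaches 24(W), 23(W), 21(W), all W → L
n=30: only reaches 25(W), 24(W), 22(W), all W → L
n=31: reaches L-position 26 → W
n=32: reaches L-position 27 → W
n=33: reaches L-position 28 → W
n=34: reaches L-position 29 → W
n=35: reaches L-position 30 → W
n=36: reaches L-position 30 → W
n=37: reaches L-position 29 → W
n=38: reaches L-position 30 → W
n=39: only reaches 34(W), 33(W), 31(W), all W → L
n=40: only reaches 35(W), 34(W), 32(W), all W → L
The starting position 40 is L: whatever Maya does, the opponent receives a W position.

Noah wins.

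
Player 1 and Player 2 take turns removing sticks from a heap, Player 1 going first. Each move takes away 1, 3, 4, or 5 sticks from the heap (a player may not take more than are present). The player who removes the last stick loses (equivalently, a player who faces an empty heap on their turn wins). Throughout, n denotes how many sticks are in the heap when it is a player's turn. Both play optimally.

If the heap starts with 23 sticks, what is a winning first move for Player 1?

Remove 4, leaving 19.

Use the standard recursion: the mover wins at a terminal position; elsewhere, the mover wins exactly when some move hands the opponent an L position.
n=0: no move; the opponent has just taken the last stick and therefore loses → W
n=1: →0(W) only, which is W, so L
n=2: →1(L), so W
n=3: →2(W), 0(W) — all W, so L
n=4: →3(L), so W
n=5: →1(L), so W
n=6: →3(L), so W
n=7: →3(L), so W
n=8: →3(L), so W
n=9: →8(W), 6(W), 5(W), 4(W) — all W, so L
n=10: →9(L), so W
n=11: →10(W), 8(W), 7(W), 6(W) — all W, so L
n=12: →11(L), so W
n=13: →9(L), so W
n=14: →11(L), so W
n=15: →11(L), so W
n=16: →11(L), so W
n=17: →16(W), 14(W), 13(W), 12(W) — all W, so L
n=18: →17(L), so W
n=19: →18(W), 16(W), 15(W), 14(W) — all W, so L
n=20: →19(L), so W
n=21: →17(L), so W
n=22: →19(L), so W
n=23: →19(L), so W
From 23, the L positions reachable in one move are: 19.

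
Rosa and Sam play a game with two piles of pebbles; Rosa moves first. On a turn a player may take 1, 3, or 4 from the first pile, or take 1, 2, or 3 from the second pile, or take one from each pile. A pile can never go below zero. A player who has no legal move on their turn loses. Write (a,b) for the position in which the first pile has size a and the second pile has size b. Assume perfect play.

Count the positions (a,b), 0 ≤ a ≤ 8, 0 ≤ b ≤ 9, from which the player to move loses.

23

Classify positions by backward induction: terminal positions (no move available) are L. From any other position, the mover wins iff some move reaches an L.
Every move lowers a or b (never raises either), so fill the grid row by row in increasing a, and left to right within a row: each cell's successors are then already labelled.
      b=0  b=1  b=2  b=3  b=4  b=5  b=6  b=7  b=8  b=9
a=0:    L    W    W    W    L    W    W    W    L    W
a=1:    W    W    L    W    W    W    L    W    W    W
a=2:    L    W    W    W    L    W    W    W    L    W
a=3:    W    W    L    W    W    W    L    W    W    W
a=4:    W    L    W    W    W    L    W    W    W    L
a=5:    W    W    W    L    W    W    W    L    W    W
a=6:    W    L    W    W    W    L    W    W    W    L
a=7:    L    W    W    W    L    W    W    W    L    W
a=8:    W    W    L    W    W    W    L    W    W    W
Cells with no legal move (terminal, hence L): (0,0).
The remaining L cells, each justified by listing all of its moves:
(0,4): moves to (0,3)(W), (0,2)(W), (0,1)(W); every one is W ⇒ L
(0,8): moves to (0,7)(W), (0,6)(W), (0,5)(W); every one is W ⇒ L
(1,2): moves to (0,2)(W), (1,1)(W), (1,0)(W), (0,1)(W); every one is W ⇒ L
(1,6): moves to (0,6)(W), (1,5)(W), (1,4)(W), (1,3)(W), (0,5)(W); every one is W ⇒ L
(2,0): the only move is to (1,0)(W), a W ⇒ L
(2,4): moves to (1,4)(W), (2,3)(W), (2,2)(W), (2,1)(W), (1,3)(W); every one is W ⇒ L
(2,8): moves to (1,8)(W), (2,7)(W), (2,6)(W), (2,5)(W), (1,7)(W); every one is W ⇒ L
(3,2): moves to (2,2)(W), (0,2)(W), (3,1)(W), (3,0)(W), (2,1)(W); every one is W ⇒ L
(3,6): moves to (2,6)(W), (0,6)(W), (3,5)(W), (3,4)(W), (3,3)(W), (2,5)(W); every one is W ⇒ L
(4,1): moves to (3,1)(W), (1,1)(W), (0,1)(W), (4,0)(W), (3,0)(W); every one is W ⇒ L
(4,5): moves to (3,5)(W), (1,5)(W), (0,5)(W), (4,4)(W), (4,3)(W), (4,2)(W), (3,4)(W); every one is W ⇒ L
(4,9): moves to (3,9)(W), (1,9)(W), (0,9)(W), (4,8)(W), (4,7)(W), (4,6)(W), (3,8)(W); every one is W ⇒ L
(5,3): moves to (4,3)(W), (2,3)(W), (1,3)(W), (5,2)(W), (5,1)(W), (5,0)(W), (4,2)(W); every one is W ⇒ L
(5,7): moves to (4,7)(W), (2,7)(W), (1,7)(W), (5,6)(W), (5,5)(W), (5,4)(W), (4,6)(W); every one is W ⇒ L
(6,1): moves to (5,1)(W), (3,1)(W), (2,1)(W), (6,0)(W), (5,0)(W); every one is W ⇒ L
(6,5): moves to (5,5)(W), (3,5)(W), (2,5)(W), (6,4)(W), (6,3)(W), (6,2)(W), (5,4)(W); every one is W ⇒ L
(6,9): moves to (5,9)(W), (3,9)(W), (2,9)(W), (6,8)(W), (6,7)(W), (6,6)(W), (5,8)(W); every one is W ⇒ L
(7,0): moves to (6,0)(W), (4,0)(W), (3,0)(W); every one is W ⇒ L
(7,4): moves to (6,4)(W), (4,4)(W), (3,4)(W), (7,3)(W), (7,2)(W), (7,1)(W), (6,3)(W); every one is W ⇒ L
(7,8): moves to (6,8)(W), (4,8)(W), (3,8)(W), (7,7)(W), (7,6)(W), (7,5)(W), (6,7)(W); every one is W ⇒ L
(8,2): moves to (7,2)(W), (5,2)(W), (4,2)(W), (8,1)(W), (8,0)(W), (7,1)(W); every one is W ⇒ L
(8,6): moves to (7,6)(W), (5,6)(W), (4,6)(W), (8,5)(W), (8,4)(W), (8,3)(W), (7,5)(W); every one is W ⇒ L
Every other cell has at least one move into one of the L cells above, so it is W.
L cells per row: a=0: 3, a=1: 2, a=2: 3, a=3: 2, a=4: 3, a=5: 2, a=6: 3, a=7: 3, a=8: 2; total 23.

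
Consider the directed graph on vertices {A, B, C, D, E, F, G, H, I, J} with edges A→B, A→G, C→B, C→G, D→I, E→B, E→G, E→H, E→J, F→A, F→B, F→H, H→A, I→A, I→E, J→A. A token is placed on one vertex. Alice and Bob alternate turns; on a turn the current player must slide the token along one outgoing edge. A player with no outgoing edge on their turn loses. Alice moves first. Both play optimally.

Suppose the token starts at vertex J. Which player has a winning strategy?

Bob wins.

Use the standard recursion: the mover loses at a terminal position; elsewhere, the mover wins exactly when some move hands the opponent an L position.
Every edge goes from a vertex to one that appears earlier in the order G, B, A, C, J, H, E, F, I, D, so processing vertices in that order labels each vertex after all of its successors.
G: no outgoing edge → L
B: no outgoing edge → L
A: reaches L-position B → W
C: reaches L-position B → W
J: only reaches A(W), which is W → L
H: only reaches A(W), which is W → L
E: reaches L-position H → W
F: reaches L-position H → W
I: only reaches E(W), A(W), all W → L
D: reaches L-position I → W
The starting position J is L: whatever Alice does, the opponent receives a W position.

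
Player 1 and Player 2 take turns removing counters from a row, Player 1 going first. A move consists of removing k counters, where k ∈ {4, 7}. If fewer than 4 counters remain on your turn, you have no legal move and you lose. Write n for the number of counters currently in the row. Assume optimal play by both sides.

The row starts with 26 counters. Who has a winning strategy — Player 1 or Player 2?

Positions with no move are L. A position that does have a move is losing for the player to move precisely when every available move leads to a winning position for the opponent. Fill in the labels:
n=0: no move → L
n=1: no move → L
n=2: no move → L
n=3: no move → L
n=4: reaches L-position 0 → W
n=5: reaches L-position 1 → W
n=6: reaches L-position 2 → W
n=7: reaches L-position 3 → W
n=8: reaches L-position 1 → W
n=9: reaches L-position 2 → W
n=10: reaches L-position 3 → W
n=11: only reaches 7(W), 4(W), all W → L
n=12: only reaches 8(W), 5(W), all W → L
n=13: only reaches 9(W), 6(W), all W → L
n=14: only reaches 10(W), 7(W), all W → L
n=15: reaches L-position 11 → W
n=16: reaches L-position 12 → W
n=17: reaches L-position 13 → W
n=18: reaches L-position 14 → W
n=19: reaches L-position 12 → W
n=20: reaches L-position 13 → W
n=21: reaches L-position 14 → W
n=22: only reaches 18(W), 15(W), all W → L
n=23: only reaches 19(W), 16(W), all W → L
n=24: only reaches 20(W), 17(W), all W → L
n=25: only reaches 21(W), 18(W), all W → L
n=26: reaches L-position 22 → W
The starting position 26 is W: Player 1 should remove 4, leaving 22, handing over an L position.

Player 1 wins.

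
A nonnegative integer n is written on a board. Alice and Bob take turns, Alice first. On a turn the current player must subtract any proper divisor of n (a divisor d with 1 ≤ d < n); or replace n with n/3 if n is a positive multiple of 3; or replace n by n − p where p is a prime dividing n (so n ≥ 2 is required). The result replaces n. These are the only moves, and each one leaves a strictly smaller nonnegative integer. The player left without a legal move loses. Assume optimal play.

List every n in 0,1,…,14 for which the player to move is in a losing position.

Classify positions by backward induction: terminal positions (no move available) are L. From any other position, the mover wins iff some move reaches an L.
n=0: no move → L
n=1: no move → L
n=2: W (go to 0, an L position)
n=3: W (go to 0, an L position)
n=4: L (options 2(W), 3(W) are all W)
n=5: W (go to 0, an L position)
n=6: W (go to 4, an L position)
n=7: W (go to 0, an L position)
n=8: W (go to 4, an L position)
n=9: L (options 3(W), 6(W), 8(W) are all W)
n=10: W (go to 9, an L position)
n=11: W (go to 0, an L position)
n=12: W (go to 4, an L position)
n=13: W (go to 0, an L position)
n=14: L (options 7(W), 12(W), 13(W) are all W)
Reading off the rows marked L gives the requested list; there are 5 such values of n.

0, 1, 4, 9, 14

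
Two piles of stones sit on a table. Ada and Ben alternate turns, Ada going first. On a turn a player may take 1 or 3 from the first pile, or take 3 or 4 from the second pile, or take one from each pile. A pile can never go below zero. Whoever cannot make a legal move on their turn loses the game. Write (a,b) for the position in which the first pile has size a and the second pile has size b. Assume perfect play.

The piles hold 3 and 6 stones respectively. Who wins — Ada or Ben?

Ben wins.

Positions with no move are L. A position that does have a move is losing for the player to move precisely when every available move leads to a winning position for the opponent. Fill in the labels:
No move ever increases a pile, so every position that can arise here has a ≤ 3 and b ≤ 6; it is enough to label the cells with 0 ≤ a ≤ 3 and 0 ≤ b ≤ 6.
Every move lowers a or b (never raises either), so fill the grid row by row in increasing a, and left to right within a row: each cell's successors are then already labelled.
      b=0  b=1  b=2  b=3  b=4  b=5  b=6
a=0:    L    L    L    W    W    W    W
a=1:    W    W    W    W    L    L    L
a=2:    L    L    L    W    W    W    W
a=3:    W    W    W    W    L    L    L
Cells with no legal move (terminal, hence L): (0,0), (0,1), (0,2).
The remaining L cells, each justified by listing all of its moves:
(1,4): L (options (0,4)(W), (1,1)(W), (1,0)(W), (0,3)(W) are all W)
(1,5): L (options (0,5)(W), (1,2)(W), (1,1)(W), (0,4)(W) are all W)
(1,6): L (options (0,6)(W), (1,3)(W), (1,2)(W), (0,5)(W) are all W)
(2,0): L (sole option (1,0)(W) is W)
(2,1): L (options (1,1)(W), (1,0)(W) are all W)
(2,2): L (options (1,2)(W), (1,1)(W) are all W)
(3,4): L (options (2,4)(W), (0,4)(W), (3,1)(W), (3,0)(W), (2,3)(W) are all W)
(3,5): L (options (2,5)(W), (0,5)(W), (3,2)(W), (3,1)(W), (2,4)(W) are all W)
(3,6): L (options (2,6)(W), (0,6)(W), (3,3)(W), (3,2)(W), (2,5)(W) are all W)
Every other cell has at least one move into one of the L cells above, so it is W.
Every move from (3,6) reaches a W position, so the mover loses.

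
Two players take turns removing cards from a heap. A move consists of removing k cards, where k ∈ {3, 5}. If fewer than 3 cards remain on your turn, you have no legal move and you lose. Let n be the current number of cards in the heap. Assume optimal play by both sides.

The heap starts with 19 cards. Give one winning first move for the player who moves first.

Remove 3, leaving 16.

Compute win/loss labels from the base case upward. A position with no move is L. Any other position is W if it can reach an L in one move, else L.
n=0: no move → L
n=1: no move → L
n=2: no move → L
n=3: W (go to 0, an L position)
n=4: W (go to 1, an L position)
n=5: W (go to 2, an L position)
n=6: W (go to 1, an L position)
n=7: W (go to 2, an L position)
n=8: L (options 5(W), 3(W) are all W)
n=9: L (options 6(W), 4(W) are all W)
n=10: L (options 7(W), 5(W) are all W)
n=11: W (go to 8, an L position)
n=12: W (go to 9, an L position)
n=13: W (go to 10, an L position)
n=14: W (go to 9, an L position)
n=15: W (go to 10, an L position)
n=16: L (options 13(W), 11(W) are all W)
n=17: L (options 14(W), 12(W) are all W)
n=18: L (options 15(W), 13(W) are all W)
n=19: W (go to 16, an L position)
From 19, the L positions reachable in one move are: 16.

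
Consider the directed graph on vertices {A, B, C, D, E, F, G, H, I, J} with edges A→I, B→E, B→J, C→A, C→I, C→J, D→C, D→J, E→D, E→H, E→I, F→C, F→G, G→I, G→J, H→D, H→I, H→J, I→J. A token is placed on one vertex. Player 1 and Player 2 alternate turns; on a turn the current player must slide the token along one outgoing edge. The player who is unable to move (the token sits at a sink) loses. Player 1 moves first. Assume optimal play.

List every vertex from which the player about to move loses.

A, E, F, J

Build the W/L table. Terminal = L. A non-terminal position is W if it has a move to some L; otherwise it is L.
Every edge goes from a vertex to one that appears earlier in the order J, I, A, G, C, D, F, H, E, B, so processing vertices in that order labels each vertex after all of its successors.
J: no outgoing edge → L
I: →J(L), so W
A: →I(W) only, which is W, so L
G: →J(L), so W
C: →A(L), so W
D: →J(L), so W
F: →C(W), G(W) — all W, so L
H: →J(L), so W
E: →H(W), D(W), I(W) — all W, so L
B: →E(L), so W
Reading off the rows marked L gives the requested list; there are 4 such vertices.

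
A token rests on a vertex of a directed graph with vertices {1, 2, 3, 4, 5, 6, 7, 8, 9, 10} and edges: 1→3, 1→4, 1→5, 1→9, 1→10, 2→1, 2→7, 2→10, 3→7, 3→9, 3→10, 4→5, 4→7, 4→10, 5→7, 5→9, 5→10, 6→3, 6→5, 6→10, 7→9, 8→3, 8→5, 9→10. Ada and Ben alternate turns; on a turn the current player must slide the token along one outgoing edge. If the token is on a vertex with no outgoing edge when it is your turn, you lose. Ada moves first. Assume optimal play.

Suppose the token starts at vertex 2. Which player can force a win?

Positions with no move are L. A position that does have a move is losing for the player to move precisely when every available move leads to a winning position for the opponent. Fill in the labels:
Every edge goes from a vertex to one that appears earlier in the order 10, 9, 7, 3, 5, 4, 1, 6, 8, 2, so processing vertices in that order labels each vertex after all of its successors.
10: no outgoing edge → L
9: reaches L-position 10 → W
7: only reaches 9(W), which is W → L
3: reaches L-position 7 → W
5: reaches L-position 7 → W
4: reaches L-position 7 → W
1: reaches L-position 10 → W
6: reaches L-position 10 → W
8: only reaches 5(W), 3(W), all W → L
2: reaches L-position 7 → W
The starting position 2 is W: Ada should move to 7, handing over an L position.

Ada wins.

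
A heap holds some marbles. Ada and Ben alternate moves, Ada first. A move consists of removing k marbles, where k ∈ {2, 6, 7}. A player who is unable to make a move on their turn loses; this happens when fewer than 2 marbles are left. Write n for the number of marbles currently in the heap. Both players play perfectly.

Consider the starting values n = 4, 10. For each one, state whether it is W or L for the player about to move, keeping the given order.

4: L, 10: W

Classify positions by backward induction: terminal positions (no move available) are L. From any other position, the mover wins iff some move reaches an L.
n=0: no move → L
n=1: no move → L
n=2: can move to 0, which is L ⇒ W
n=3: can move to 1, which is L ⇒ W
n=4: the only move is to 2(W), a W ⇒ L
n=5: the only move is to 3(W), a W ⇒ L
n=6: can move to 4, which is L ⇒ W
n=7: can move to 5, which is L ⇒ W
n=8: can move to 1, which is L ⇒ W
n=9: moves to 7(W), 3(W), 2(W); every one is W ⇒ L
n=10: can move to 4, which is L ⇒ W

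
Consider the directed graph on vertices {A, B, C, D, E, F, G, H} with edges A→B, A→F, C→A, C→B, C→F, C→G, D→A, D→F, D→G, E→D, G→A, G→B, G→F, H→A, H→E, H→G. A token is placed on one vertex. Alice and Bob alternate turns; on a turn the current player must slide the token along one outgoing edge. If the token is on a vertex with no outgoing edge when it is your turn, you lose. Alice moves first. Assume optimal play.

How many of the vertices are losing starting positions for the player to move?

3

Use the standard recursion: the mover loses at a terminal position; elsewhere, the mover wins exactly when some move hands the opponent an L position.
Every edge goes from a vertex to one that appears earlier in the order B, F, A, G, D, E, C, H, so processing vertices in that order labels each vertex after all of its successors.
B: no outgoing edge → L
F: no outgoing edge → L
A: W (go to F, an L position)
G: W (go to F, an L position)
D: W (go to F, an L position)
E: L (sole option D(W) is W)
C: W (go to F, an L position)
H: W (go to E, an L position)
The L vertices are B, E, F; that is 3 in all.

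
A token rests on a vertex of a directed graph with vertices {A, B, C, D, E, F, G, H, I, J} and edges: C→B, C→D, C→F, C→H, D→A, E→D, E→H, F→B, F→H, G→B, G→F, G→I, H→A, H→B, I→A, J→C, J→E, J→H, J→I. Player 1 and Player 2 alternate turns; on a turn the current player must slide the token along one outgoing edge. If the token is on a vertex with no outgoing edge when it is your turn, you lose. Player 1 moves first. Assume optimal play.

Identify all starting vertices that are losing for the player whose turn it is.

Compute win/loss labels from the base case upward. A position with no move is L. Any other position is W if it can reach an L in one move, else L.
Every edge goes from a vertex to one that appears earlier in the order A, B, H, D, F, C, I, E, J, G, so processing vertices in that order labels each vertex after all of its successors.
A: no outgoing edge → L
B: no outgoing edge → L
H: reaches L-position B → W
D: reaches L-position A → W
F: reaches L-position B → W
C: reaches L-position B → W
I: reaches L-position A → W
E: only reaches D(W), H(W), all W → L
J: reaches L-position E → W
G: reaches L-position B → W
The losing starting vertices are exactly the entries labelled L in this table (3 of them).

A, B, E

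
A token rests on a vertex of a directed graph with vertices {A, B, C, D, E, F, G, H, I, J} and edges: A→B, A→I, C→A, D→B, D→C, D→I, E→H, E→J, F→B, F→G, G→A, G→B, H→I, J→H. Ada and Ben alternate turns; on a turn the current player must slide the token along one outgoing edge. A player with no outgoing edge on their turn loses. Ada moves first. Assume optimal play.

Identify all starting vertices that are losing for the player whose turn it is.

Positions with no move are L. A position that does have a move is losing for the player to move precisely when every available move leads to a winning position for the opponent. Fill in the labels:
Every edge goes from a vertex to one that appears earlier in the order B, I, H, A, G, C, J, E, D, F, so processing vertices in that order labels each vertex after all of its successors.
B: no outgoing edge → L
I: no outgoing edge → L
H: W (go to I, an L position)
A: W (go to I, an L position)
G: W (go to B, an L position)
C: L (sole option A(W) is W)
J: L (sole option H(W) is W)
E: W (go to J, an L position)
D: W (go to C, an L position)
F: W (go to B, an L position)
The losing starting vertices are exactly the entries labelled L in this table (4 of them).

B, C, I, J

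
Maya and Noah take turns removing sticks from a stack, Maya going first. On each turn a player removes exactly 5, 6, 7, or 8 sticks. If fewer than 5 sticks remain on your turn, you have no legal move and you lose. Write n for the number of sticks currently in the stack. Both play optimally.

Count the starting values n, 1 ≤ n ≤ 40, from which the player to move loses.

Positions with no move are L. A position that does have a move is losing for the player to move precisely when every available move leads to a winning position for the opponent. Fill in the labels:
n=0: no move → L
n=1: no move → L
n=2: no move → L
n=3: no move → L
n=4: no move → L
n=5: reaches L-position 0 → W
n=6: reaches L-position 1 → W
n=7: reaches L-position 2 → W
n=8: reaches L-position 3 → W
n=9: reaches L-position 4 → W
n=10: reaches L-position 4 → W
n=11: reaches L-position 4 → W
n=12: reaches L-position 4 → W
n=13: only reaches 8(W), 7(W), 6(W), 5(W), all W → L
n=14: only reaches 9(W), 8(W), 7(W), 6(W), all W → L
n=15: only reaches 10(W), 9(W), 8(W), 7(W), all W → L
n=16: only reaches 11(W), 10(W), 9(W), 8(W), all W → L
n=17: only reaches 12(W), 11(W), 10(W), 9(W), all W → L
n=18: reaches L-position 13 → W
n=19: reaches L-position 14 → W
n=20: reaches L-position 15 → W
n=21: reaches L-position 16 → W
n=22: reaches L-position 17 → W
n=23: reaches L-position 17 → W
n=24: reaches L-position 17 → W
n=25: reaches L-position 17 → W
n=26: only reaches 21(W), 20(W), 19(W), 18(W), all W → L
n=27: only reaches 22(W), 21(W), 20(W), 19(W), all W → L
n=28: only reaches 23(W), 22(W), 21(W), 20(W), all W → L
n=29: only reaches 24(W), 23(W), 22(W), 21(W), all W → L
n=30: only reaches 25(W), 24(W), 23(W), 22(W), all W → L
n=31: reaches L-position 26 → W
n=32: reaches L-position 27 → W
n=33: reaches L-position 28 → W
n=34: reaches L-position 29 → W
n=35: reaches L-position 30 → W
n=36: reaches L-position 30 → W
n=37: reaches L-position 30 → W
n=38: reaches L-position 30 → W
n=39: only reaches 34(W), 33(W), 32(W), 31(W), all W → L
n=40: only reaches 35(W), 34(W), 33(W), 32(W), all W → L
L entries with 1 ≤ n ≤ 40 (n=0 is outside the asked range and is not counted): n = 1, 2, 3, 4, 13, 14, 15, 16, 17, 26, 27, 28, 29, 30, 39, 40; that makes 16.

16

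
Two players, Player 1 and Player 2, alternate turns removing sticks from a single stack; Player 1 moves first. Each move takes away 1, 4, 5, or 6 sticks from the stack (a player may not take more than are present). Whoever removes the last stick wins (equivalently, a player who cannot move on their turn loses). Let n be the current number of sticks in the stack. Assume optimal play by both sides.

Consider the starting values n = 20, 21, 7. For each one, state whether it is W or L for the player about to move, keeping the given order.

20: L, 21: W, 7: W

Classify positions by backward induction: terminal positions (no move available) are L. From any other position, the mover wins iff some move reaches an L.
n=0: no move → L
n=1: W (go to 0, an L position)
n=2: L (sole option 1(W) is W)
n=3: W (go to 2, an L position)
n=4: W (go to 0, an L position)
n=5: W (go to 0, an L position)
n=6: W (go to 2, an L position)
n=7: W (go to 2, an L position)
n=8: W (go to 2, an L position)
n=9: L (options 8(W), 5(W), 4(W), 3(W) are all W)
n=10: W (go to 9, an L position)
n=11: L (options 10(W), 7(W), 6(W), 5(W) are all W)
n=12: W (go to 11, an L position)
n=13: W (go to 9, an L position)
n=14: W (go to 9, an L position)
n=15: W (go to 11, an L position)
n=16: W (go to 11, an L position)
n=17: W (go to 11, an L position)
n=18: L (options 17(W), 14(W), 13(W), 12(W) are all W)
n=19: W (go to 18, an L position)
n=20: L (options 19(W), 16(W), 15(W), 14(W) are all W)
n=21: W (go to 20, an L position)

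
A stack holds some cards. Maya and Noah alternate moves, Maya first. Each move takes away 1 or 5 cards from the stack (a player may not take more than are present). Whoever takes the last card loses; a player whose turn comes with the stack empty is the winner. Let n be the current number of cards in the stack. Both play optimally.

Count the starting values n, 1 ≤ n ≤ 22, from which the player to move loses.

11

Work bottom-up. With no move the player to move wins. Otherwise the position is W if at least one move leads to an L position for the opponent, and L if every move leads to a W.
n=0: no move; the opponent has just taken the last card and therefore loses → W
n=1: L (sole option 0(W) is W)
n=2: W (go to 1, an L position)
n=3: L (sole option 2(W) is W)
n=4: W (go to 3, an L position)
n=5: L (options 4(W), 0(W) are all W)
n=6: W (go to 5, an L position)
n=7: L (options 6(W), 2(W) are all W)
n=8: W (go to 7, an L position)
n=9: L (options 8(W), 4(W) are all W)
n=10: W (go to 9, an L position)
n=11: L (options 10(W), 6(W) are all W)
n=12: W (go to 11, an L position)
n=13: L (options 12(W), 8(W) are all W)
n=14: W (go to 13, an L position)
n=15: L (options 14(W), 10(W) are all W)
n=16: W (go to 15, an L position)
n=17: L (options 16(W), 12(W) are all W)
n=18: W (go to 17, an L position)
n=19: L (options 18(W), 14(W) are all W)
n=20: W (go to 19, an L position)
n=21: L (options 20(W), 16(W) are all W)
n=22: W (go to 21, an L position)
L entries with 1 ≤ n ≤ 22 (the range starts at n=1): n = 1, 3, 5, 7, 9, 11, 13, 15, 17, 19, 21; that makes 11.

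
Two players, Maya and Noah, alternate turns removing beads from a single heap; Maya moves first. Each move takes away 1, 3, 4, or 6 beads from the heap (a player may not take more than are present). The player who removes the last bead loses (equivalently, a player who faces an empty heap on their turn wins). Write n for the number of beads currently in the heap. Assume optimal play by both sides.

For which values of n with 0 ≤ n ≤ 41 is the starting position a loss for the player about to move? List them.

1, 3, 8, 10, 15, 17, 22, 24, 29, 31, 36, 38

Use the standard recursion: the mover wins at a terminal position; elsewhere, the mover wins exactly when some move hands the opponent an L position.
n=0: no move; the opponent has just taken the last bead and therefore loses → W
n=1: L (sole option 0(W) is W)
n=2: W (go to 1, an L position)
n=3: L (options 2(W), 0(W) are all W)
n=4: W (go to 3, an L position)
n=5: W (go to 1, an L position)
n=6: W (go to 3, an L position)
n=7: W (go to 3, an L position)
n=8: L (options 7(W), 5(W), 4(W), 2(W) are all W)
n=9: W (go to 8, an L position)
n=10: L (options 9(W), 7(W), 6(W), 4(W) are all W)
n=11: W (go to 10, an L position)
n=12: W (go to 8, an L position)
n=13: W (go to 10, an L position)
n=14: W (go to 10, an L position)
n=15: L (options 14(W), 12(W), 11(W), 9(W) are all W)
n=16: W (go to 15, an L position)
n=17: L (options 16(W), 14(W), 13(W), 11(W) are all W)
n=18: W (go to 17, an L position)
n=19: W (go to 15, an L position)
n=20: W (go to 17, an L position)
n=21: W (go to 17, an L position)
n=22: L (options 21(W), 19(W), 18(W), 16(W) are all W)
n=23: W (go to 22, an L position)
n=24: L (options 23(W), 21(W), 20(W), 18(W) are all W)
n=25: W (go to 24, an L position)
n=26: W (go to 22, an L position)
n=27: W (go to 24, an L position)
n=28: W (go to 24, an L position)
n=29: L (options 28(W), 26(W), 25(W), 23(W) are all W)
n=30: W (go to 29, an L position)
n=31: L (options 30(W), 28(W), 27(W), 25(W) are all W)
n=32: W (go to 31, an L position)
n=33: W (go to 29, an L position)
n=34: W (go to 31, an L position)
n=35: W (go to 31, an L position)
n=36: L (options 35(W), 33(W), 32(W), 30(W) are all W)
n=37: W (go to 36, an L position)
n=38: L (options 37(W), 35(W), 34(W), 32(W) are all W)
n=39: W (go to 38, an L position)
n=40: W (go to 36, an L position)
n=41: W (go to 38, an L position)
Reading off the rows marked L gives the requested list; there are 12 such values of n.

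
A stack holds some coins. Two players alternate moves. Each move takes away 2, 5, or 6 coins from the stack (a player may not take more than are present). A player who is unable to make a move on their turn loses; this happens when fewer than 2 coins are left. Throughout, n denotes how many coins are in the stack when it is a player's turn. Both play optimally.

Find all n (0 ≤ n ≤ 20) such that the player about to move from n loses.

0, 1, 4, 8, 11, 12, 15, 19

Compute win/loss labels from the base case upward. A position with no move is L. Any other position is W if it can reach an L in one move, else L.
n=0: no move → L
n=1: no move → L
n=2: can move to 0, which is L ⇒ W
n=3: can move to 1, which is L ⇒ W
n=4: the only move is to 2(W), a W ⇒ L
n=5: can move to 0, which is L ⇒ W
n=6: can move to 4, which is L ⇒ W
n=7: can move to 1, which is L ⇒ W
n=8: moves to 6(W), 3(W), 2(W); every one is W ⇒ L
n=9: can move to 4, which is L ⇒ W
n=10: can move to 8, which is L ⇒ W
n=11: moves to 9(W), 6(W), 5(W); every one is W ⇒ L
n=12: moves to 10(W), 7(W), 6(W); every one is W ⇒ L
n=13: can move to 11, which is L ⇒ W
n=14: can move to 12, which is L ⇒ W
n=15: moves to 13(W), 10(W), 9(W); every one is W ⇒ L
n=16: can move to 11, which is L ⇒ W
n=17: can move to 15, which is L ⇒ W
n=18: can move to 12, which is L ⇒ W
n=19: moves to 17(W), 14(W), 13(W); every one is W ⇒ L
n=20: can move to 15, which is L ⇒ W
The losing starting values of n are exactly the entries labelled L in this table (8 of them).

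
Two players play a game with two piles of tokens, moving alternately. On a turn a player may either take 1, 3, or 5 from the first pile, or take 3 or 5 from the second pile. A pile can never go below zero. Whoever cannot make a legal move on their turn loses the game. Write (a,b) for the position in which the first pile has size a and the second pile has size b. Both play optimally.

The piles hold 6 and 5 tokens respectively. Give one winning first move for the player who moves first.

Move to (5,5).

Build the W/L table. Terminal = L. A non-terminal position is W if it has a move to some L; otherwise it is L.
No move ever increases a pile, so every position that can arise here has a ≤ 6 and b ≤ 5; it is enough to label the cells with 0 ≤ a ≤ 6 and 0 ≤ b ≤ 5.
Every move lowers a or b (never raises either), so fill the grid row by row in increasing a, and left to right within a row: each cell's successors are then already labelled.
      b=0  b=1  b=2  b=3  b=4  b=5
a=0:    L    L    L    W    W    W
a=1:    W    W    W    L    L    L
a=2:    L    L    L    W    W    W
a=3:    W    W    W    L    L    L
a=4:    L    L    L    W    W    W
a=5:    W    W    W    L    L    L
a=6:    L    L    L    W    W    W
Cells with no legal move (terminal, hence L): (0,0), (0,1), (0,2).
The remaining L cells, each justified by listing all of its moves:
(1,3): moves to (0,3)(W), (1,0)(W); every one is W ⇒ L
(1,4): moves to (0,4)(W), (1,1)(W); every one is W ⇒ L
(1,5): moves to (0,5)(W), (1,2)(W), (1,0)(W); every one is W ⇒ L
(2,0): the only move is to (1,0)(W), a W ⇒ L
(2,1): the only move is to (1,1)(W), a W ⇒ L
(2,2): the only move is to (1,2)(W), a W ⇒ L
(3,3): moves to (2,3)(W), (0,3)(W), (3,0)(W); every one is W ⇒ L
(3,4): moves to (2,4)(W), (0,4)(W), (3,1)(W); every one is W ⇒ L
(3,5): moves to (2,5)(W), (0,5)(W), (3,2)(W), (3,0)(W); every one is W ⇒ L
(4,0): moves to (3,0)(W), (1,0)(W); every one is W ⇒ L
(4,1): moves to (3,1)(W), (1,1)(W); every one is W ⇒ L
(4,2): moves to (3,2)(W), (1,2)(W); every one is W ⇒ L
(5,3): moves to (4,3)(W), (2,3)(W), (0,3)(W), (5,0)(W); every one is W ⇒ L
(5,4): moves to (4,4)(W), (2,4)(W), (0,4)(W), (5,1)(W); every one is W ⇒ L
(5,5): moves to (4,5)(W), (2,5)(W), (0,5)(W), (5,2)(W), (5,0)(W); every one is W ⇒ L
(6,0): moves to (5,0)(W), (3,0)(W), (1,0)(W); every one is W ⇒ L
(6,1): moves to (5,1)(W), (3,1)(W), (1,1)(W); every one is W ⇒ L
(6,2): moves to (5,2)(W), (3,2)(W), (1,2)(W); every one is W ⇒ L
Every other cell has at least one move into one of the L cells above, so it is W.
From (6,5), the L positions reachable in one move are: (5,5), (3,5), (1,5), (6,2), (6,0). Any move reaching one of these is winning.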